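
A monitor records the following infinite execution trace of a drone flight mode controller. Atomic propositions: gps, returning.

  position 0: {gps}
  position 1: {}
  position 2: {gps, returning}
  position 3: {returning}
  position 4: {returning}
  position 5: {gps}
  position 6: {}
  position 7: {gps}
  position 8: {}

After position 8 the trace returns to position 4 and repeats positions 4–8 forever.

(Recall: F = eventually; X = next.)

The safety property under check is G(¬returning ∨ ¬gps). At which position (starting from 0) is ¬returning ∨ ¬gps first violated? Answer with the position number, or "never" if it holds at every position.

Check ¬returning ∨ ¬gps at each position in order: 0 ✓, 1 ✓.
At position 2 the labels are {gps, returning}, so ¬returning ∨ ¬gps is false there. This is the first violation.

2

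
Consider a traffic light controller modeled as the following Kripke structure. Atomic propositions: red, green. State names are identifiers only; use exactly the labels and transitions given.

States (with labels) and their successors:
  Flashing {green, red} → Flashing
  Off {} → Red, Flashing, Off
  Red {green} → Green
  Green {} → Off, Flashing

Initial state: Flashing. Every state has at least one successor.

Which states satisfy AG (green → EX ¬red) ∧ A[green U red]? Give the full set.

none

States satisfying green → EX ¬red: {Off, Red, Green}.
States satisfying AG (green → EX ¬red): ∅.
States satisfying green: {Flashing, Red}.
States satisfying red: {Flashing}.
States satisfying A[green U red]: {Flashing}.
States satisfying AG (green → EX ¬red) ∧ A[green U red]: ∅.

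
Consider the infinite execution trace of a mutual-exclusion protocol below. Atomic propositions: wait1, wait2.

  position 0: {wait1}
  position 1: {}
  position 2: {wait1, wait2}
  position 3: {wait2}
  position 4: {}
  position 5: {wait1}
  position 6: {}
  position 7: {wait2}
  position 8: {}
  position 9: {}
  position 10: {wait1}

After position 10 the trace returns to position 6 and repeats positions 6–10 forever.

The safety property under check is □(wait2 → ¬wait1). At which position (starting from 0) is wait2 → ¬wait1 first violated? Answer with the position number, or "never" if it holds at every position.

Check wait2 → ¬wait1 at each position in order: 0 ✓, 1 ✓.
At position 2 the labels are {wait1, wait2}, so wait2 → ¬wait1 is false there. This is the first violation.

2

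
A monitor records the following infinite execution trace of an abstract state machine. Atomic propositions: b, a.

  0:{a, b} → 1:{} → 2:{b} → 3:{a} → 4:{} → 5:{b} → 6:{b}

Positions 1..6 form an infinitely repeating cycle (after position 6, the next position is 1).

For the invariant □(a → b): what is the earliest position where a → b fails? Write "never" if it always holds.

Check a → b at each position in order: 0 ✓, 1 ✓, 2 ✓.
At position 3 the labels are {a}, so a → b is false there. This is the first violation.

3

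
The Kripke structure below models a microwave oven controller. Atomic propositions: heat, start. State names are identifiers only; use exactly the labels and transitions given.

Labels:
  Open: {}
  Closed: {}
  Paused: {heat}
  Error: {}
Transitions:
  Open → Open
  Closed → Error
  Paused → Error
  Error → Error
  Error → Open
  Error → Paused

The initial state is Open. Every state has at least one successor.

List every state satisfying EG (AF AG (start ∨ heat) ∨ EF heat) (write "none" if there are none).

{Closed, Paused, Error}

States satisfying AF AG (start ∨ heat) ∨ EF heat: {Closed, Paused, Error}.
States satisfying EG (AF AG (start ∨ heat) ∨ EF heat): {Closed, Paused, Error}.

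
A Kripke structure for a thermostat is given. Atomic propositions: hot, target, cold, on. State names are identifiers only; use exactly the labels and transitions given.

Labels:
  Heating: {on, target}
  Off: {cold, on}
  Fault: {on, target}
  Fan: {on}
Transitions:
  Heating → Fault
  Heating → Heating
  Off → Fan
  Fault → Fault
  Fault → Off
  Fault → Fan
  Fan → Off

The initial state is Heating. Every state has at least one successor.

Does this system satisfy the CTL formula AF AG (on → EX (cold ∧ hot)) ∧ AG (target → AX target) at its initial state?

Violated

States satisfying AG (on → EX (cold ∧ hot)): ∅.
States satisfying AF AG (on → EX (cold ∧ hot)): ∅.
States satisfying target → AX target: {Heating, Off, Fan}.
States satisfying AG (target → AX target): {Off, Fan}.
States satisfying AF AG (on → EX (cold ∧ hot)) ∧ AG (target → AX target): ∅.
Heating ∉ Sat(AF AG (on → EX (cold ∧ hot)) ∧ AG (target → AX target)).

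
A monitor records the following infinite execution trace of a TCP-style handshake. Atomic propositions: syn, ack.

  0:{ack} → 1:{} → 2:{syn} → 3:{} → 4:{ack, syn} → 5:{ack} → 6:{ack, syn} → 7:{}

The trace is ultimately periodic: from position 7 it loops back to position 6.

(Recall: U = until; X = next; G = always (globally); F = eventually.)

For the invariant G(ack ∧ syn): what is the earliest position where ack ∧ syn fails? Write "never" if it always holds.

At position 0 the labels are {ack}, so ack ∧ syn is false there. This is the first violation.

0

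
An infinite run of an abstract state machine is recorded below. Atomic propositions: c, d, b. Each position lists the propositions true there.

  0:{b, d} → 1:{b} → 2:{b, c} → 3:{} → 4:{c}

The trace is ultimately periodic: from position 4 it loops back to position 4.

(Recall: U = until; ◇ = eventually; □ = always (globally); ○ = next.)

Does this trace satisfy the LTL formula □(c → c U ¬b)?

c → c U ¬b holds at every position 0..4, and those are all positions ever visited, so □(c → c U ¬b) holds.
Positions where c holds: 2, 4.
Check c U ¬b at each: 2→ok, 4→ok.

Holds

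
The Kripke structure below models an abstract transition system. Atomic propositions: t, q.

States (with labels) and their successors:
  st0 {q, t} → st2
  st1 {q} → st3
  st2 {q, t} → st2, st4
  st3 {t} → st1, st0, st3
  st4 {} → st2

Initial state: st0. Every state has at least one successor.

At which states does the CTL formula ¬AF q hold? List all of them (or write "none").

{st3}

States satisfying q: {st0, st1, st2}.
States satisfying AF q: {st0, st1, st2, st4}.
States satisfying ¬AF q: {st3}.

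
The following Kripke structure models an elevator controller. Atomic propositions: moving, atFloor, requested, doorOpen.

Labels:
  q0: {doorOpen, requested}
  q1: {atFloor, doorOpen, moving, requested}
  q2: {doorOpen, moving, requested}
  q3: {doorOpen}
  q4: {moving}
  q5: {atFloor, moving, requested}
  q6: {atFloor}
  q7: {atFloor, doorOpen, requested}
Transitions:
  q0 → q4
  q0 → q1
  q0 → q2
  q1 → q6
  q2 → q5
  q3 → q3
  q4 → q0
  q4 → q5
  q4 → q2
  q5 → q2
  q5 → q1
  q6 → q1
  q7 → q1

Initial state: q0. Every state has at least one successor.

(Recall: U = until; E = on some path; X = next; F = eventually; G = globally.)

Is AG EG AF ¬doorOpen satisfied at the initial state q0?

States satisfying EG AF ¬doorOpen: {q0, q1, q2, q4, q5, q6, q7}.
States satisfying AG EG AF ¬doorOpen: {q0, q1, q2, q4, q5, q6, q7}.
Every state reachable from q0 satisfies EG AF ¬doorOpen.
q0 ∈ Sat(AG EG AF ¬doorOpen).

Yes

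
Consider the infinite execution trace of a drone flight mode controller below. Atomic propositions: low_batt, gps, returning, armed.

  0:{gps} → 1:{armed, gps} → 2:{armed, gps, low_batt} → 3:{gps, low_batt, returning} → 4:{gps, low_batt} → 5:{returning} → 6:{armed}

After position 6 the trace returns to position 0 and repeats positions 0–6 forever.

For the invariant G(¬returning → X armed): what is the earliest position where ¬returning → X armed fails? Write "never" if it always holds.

2

Check ¬returning → X armed at each position in order: 0 ✓, 1 ✓.
At position 2 the labels are {armed, gps, low_batt} and the next position 3 has {gps, low_batt, returning}, so ¬returning → X armed is false there. This is the first violation.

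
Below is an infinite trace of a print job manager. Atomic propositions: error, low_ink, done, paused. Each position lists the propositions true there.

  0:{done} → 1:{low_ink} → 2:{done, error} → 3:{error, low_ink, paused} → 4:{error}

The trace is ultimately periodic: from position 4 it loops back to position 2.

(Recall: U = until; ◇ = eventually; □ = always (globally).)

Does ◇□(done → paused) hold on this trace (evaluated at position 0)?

Violated

□(done → paused) is false at every position 0..4, so it never becomes true and ◇□(done → paused) fails.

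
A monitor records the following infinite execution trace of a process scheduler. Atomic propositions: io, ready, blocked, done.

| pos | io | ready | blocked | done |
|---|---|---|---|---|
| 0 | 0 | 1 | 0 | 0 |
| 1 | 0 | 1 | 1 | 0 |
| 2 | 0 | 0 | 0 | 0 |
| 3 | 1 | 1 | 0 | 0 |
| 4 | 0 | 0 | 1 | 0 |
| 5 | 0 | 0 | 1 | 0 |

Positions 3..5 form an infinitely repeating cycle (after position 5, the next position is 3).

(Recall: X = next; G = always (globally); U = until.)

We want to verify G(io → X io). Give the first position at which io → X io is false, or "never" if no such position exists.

Check io → X io at each position in order: 0 ✓, 1 ✓, 2 ✓.
At position 3 the labels are {io, ready} and the next position 4 has {blocked}, so io → X io is false there. This is the first violation.

3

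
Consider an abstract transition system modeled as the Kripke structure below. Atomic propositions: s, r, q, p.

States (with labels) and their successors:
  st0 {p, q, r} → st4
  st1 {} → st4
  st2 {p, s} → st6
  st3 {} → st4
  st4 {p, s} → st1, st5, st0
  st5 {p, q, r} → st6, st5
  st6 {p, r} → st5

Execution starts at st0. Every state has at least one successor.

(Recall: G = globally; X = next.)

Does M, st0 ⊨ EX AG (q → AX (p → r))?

States satisfying AG (q → AX (p → r)): {st2, st5, st6}.
States satisfying EX AG (q → AX (p → r)): {st2, st4, st5, st6}.
No suitable path/successor from st0 witnesses the formula.
st0 ∉ Sat(EX AG (q → AX (p → r))).

No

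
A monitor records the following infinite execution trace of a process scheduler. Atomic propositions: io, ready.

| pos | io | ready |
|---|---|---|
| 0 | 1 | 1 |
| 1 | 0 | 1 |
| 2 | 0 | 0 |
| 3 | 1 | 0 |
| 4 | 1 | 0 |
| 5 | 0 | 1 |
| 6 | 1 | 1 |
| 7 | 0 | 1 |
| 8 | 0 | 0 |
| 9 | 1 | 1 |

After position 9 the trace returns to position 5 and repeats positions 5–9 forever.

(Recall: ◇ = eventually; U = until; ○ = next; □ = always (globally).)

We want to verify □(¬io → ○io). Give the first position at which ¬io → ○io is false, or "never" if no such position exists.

1

Check ¬io → ○io at each position in order: 0 ✓.
At position 1 the labels are {ready} and the next position 2 has {}, so ¬io → ○io is false there. This is the first violation.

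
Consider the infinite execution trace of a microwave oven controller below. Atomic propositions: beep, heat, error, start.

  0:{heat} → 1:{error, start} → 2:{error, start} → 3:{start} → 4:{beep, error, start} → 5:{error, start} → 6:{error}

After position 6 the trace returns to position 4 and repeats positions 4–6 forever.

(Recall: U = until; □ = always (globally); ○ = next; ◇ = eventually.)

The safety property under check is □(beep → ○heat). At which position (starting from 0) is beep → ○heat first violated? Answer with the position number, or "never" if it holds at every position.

4

Check beep → ○heat at each position in order: 0 ✓, 1 ✓, 2 ✓, 3 ✓.
At position 4 the labels are {beep, error, start} and the next position 5 has {error, start}, so beep → ○heat is false there. This is the first violation.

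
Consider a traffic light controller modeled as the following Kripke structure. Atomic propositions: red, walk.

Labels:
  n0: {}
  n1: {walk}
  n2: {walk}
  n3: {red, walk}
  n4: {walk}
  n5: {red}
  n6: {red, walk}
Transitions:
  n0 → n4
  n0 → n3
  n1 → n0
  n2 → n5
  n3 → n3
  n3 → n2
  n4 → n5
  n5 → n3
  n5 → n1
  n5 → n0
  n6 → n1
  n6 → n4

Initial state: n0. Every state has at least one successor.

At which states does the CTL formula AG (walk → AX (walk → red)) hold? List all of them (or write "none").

none

States satisfying walk → AX (walk → red): {n0, n1, n2, n4, n5}.
States satisfying AG (walk → AX (walk → red)): ∅.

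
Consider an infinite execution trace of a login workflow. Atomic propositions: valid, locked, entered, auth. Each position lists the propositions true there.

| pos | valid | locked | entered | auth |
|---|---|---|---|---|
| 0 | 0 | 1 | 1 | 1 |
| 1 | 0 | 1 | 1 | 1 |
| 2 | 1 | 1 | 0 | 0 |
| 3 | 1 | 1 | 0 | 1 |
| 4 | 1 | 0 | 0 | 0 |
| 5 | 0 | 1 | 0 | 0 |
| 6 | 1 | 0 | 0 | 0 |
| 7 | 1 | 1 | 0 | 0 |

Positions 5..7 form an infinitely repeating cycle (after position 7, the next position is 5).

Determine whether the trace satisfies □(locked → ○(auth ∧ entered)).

locked → ○(auth ∧ entered) must hold at every position from 0 onward. It fails at position 1, so □(locked → ○(auth ∧ entered)) is false.
Positions where locked holds: 0, 1, 2, 3, 5, 7.
Check ○(auth ∧ entered) at each: 0→ok, 1→fails, 2→fails, 3→fails, 5→fails, 7→fails.

No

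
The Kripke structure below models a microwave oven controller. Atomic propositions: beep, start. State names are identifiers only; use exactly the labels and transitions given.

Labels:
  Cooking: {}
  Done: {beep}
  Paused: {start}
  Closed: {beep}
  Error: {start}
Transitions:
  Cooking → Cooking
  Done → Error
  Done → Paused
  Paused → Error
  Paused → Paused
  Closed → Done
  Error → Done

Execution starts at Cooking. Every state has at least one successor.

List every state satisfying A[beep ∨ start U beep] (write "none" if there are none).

{Done, Closed, Error}

States satisfying beep ∨ start: {Done, Paused, Closed, Error}.
States satisfying beep: {Done, Closed}.
States satisfying A[beep ∨ start U beep]: {Done, Closed, Error}.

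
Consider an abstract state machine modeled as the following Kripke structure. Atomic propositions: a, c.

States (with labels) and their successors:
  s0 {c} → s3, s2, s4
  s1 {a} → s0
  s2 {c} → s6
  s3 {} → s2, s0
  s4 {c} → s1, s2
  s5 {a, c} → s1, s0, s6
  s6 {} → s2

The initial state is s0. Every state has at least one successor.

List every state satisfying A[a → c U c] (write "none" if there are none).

{s0, s2, s3, s4, s5, s6}

States satisfying a → c: {s0, s2, s3, s4, s5, s6}.
States satisfying c: {s0, s2, s4, s5}.
States satisfying A[a → c U c]: {s0, s2, s3, s4, s5, s6}.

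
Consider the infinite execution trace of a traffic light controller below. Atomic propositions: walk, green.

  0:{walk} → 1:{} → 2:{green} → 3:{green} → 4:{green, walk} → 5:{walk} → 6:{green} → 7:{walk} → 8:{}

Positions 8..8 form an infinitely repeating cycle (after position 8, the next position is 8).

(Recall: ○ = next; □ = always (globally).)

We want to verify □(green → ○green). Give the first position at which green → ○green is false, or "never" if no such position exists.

4

Check green → ○green at each position in order: 0 ✓, 1 ✓, 2 ✓, 3 ✓.
At position 4 the labels are {green, walk} and the next position 5 has {walk}, so green → ○green is false there. This is the first violation.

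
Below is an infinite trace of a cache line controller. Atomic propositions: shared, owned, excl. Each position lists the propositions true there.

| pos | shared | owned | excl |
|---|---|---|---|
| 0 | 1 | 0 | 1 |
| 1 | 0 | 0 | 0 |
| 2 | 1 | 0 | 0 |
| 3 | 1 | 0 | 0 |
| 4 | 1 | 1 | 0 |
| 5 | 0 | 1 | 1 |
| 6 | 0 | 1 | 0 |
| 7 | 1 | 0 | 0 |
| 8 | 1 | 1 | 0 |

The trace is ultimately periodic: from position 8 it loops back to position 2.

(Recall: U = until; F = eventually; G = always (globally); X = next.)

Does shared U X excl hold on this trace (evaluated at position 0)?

Violated

Walking from position 0: at position 1, X excl has not yet held and shared fails, so shared U X excl is false.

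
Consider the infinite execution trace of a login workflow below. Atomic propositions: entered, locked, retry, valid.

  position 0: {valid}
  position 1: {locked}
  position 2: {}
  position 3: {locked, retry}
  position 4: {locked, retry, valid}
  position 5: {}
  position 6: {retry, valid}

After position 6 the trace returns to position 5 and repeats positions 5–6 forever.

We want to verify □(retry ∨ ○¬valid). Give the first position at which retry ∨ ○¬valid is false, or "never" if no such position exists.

5

Check retry ∨ ○¬valid at each position in order: 0 ✓, 1 ✓, 2 ✓, 3 ✓, 4 ✓.
At position 5 the labels are {} and the next position 6 has {retry, valid}, so retry ∨ ○¬valid is false there. This is the first violation.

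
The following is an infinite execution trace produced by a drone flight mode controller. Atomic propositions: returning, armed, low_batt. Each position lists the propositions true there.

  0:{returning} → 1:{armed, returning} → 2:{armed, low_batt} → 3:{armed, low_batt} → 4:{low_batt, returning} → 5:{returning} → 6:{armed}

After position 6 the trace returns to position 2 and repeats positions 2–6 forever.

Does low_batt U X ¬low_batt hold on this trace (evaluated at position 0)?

Yes

Walking from position 0: X ¬low_batt first holds at position 0, and low_batt holds at every earlier position along the way, so low_batt U X ¬low_batt holds.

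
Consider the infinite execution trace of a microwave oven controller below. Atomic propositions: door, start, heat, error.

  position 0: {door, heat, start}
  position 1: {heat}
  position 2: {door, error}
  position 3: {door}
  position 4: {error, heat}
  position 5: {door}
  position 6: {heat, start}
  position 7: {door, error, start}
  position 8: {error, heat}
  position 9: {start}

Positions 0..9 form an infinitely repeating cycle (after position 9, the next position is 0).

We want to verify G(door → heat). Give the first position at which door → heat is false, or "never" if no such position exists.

Check door → heat at each position in order: 0 ✓, 1 ✓.
At position 2 the labels are {door, error}, so door → heat is false there. This is the first violation.

2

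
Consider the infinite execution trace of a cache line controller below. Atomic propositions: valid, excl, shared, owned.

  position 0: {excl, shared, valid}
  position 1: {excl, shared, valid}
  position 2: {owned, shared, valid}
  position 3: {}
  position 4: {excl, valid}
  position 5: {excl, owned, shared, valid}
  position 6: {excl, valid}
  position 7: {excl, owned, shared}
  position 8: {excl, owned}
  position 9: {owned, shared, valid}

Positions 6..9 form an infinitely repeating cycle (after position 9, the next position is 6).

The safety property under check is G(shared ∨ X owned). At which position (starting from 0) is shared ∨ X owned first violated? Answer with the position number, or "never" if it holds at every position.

3

Check shared ∨ X owned at each position in order: 0 ✓, 1 ✓, 2 ✓.
At position 3 the labels are {} and the next position 4 has {excl, valid}, so shared ∨ X owned is false there. This is the first violation.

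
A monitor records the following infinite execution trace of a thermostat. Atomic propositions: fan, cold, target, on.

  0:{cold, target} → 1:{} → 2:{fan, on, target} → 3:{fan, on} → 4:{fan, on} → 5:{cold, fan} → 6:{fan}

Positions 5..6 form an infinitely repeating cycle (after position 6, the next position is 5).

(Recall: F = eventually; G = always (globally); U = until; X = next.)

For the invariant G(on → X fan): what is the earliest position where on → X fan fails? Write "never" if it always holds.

never

on → X fan holds at every position 0..6, and those are all the positions the trace ever visits, so the invariant G(on → X fan) is never violated.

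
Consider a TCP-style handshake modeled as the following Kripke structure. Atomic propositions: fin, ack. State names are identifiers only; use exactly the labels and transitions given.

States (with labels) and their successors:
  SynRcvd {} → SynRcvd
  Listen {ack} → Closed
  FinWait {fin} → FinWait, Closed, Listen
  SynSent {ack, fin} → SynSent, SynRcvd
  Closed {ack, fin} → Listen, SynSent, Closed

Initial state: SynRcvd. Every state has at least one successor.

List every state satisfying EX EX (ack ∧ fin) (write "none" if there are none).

{Listen, FinWait, SynSent, Closed}

States satisfying EX (ack ∧ fin): {Listen, FinWait, SynSent, Closed}.
States satisfying EX EX (ack ∧ fin): {Listen, FinWait, SynSent, Closed}.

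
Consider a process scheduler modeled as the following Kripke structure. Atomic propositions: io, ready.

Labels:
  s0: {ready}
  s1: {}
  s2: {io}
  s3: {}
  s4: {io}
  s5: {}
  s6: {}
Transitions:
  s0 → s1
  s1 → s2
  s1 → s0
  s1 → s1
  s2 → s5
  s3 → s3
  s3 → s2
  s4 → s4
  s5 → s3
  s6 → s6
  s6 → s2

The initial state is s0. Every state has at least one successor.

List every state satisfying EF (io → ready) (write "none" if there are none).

States satisfying io → ready: {s0, s1, s3, s5, s6}.
States satisfying EF (io → ready): {s0, s1, s2, s3, s5, s6}.

{s0, s1, s2, s3, s5, s6}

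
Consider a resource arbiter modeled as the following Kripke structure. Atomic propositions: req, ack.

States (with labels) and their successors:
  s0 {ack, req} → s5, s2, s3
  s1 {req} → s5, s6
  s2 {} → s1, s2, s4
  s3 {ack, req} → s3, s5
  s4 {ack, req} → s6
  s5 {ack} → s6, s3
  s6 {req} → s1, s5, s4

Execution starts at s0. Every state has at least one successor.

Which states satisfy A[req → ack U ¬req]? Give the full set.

States satisfying req → ack: {s0, s2, s3, s4, s5}.
States satisfying ¬req: {s2, s5}.
States satisfying A[req → ack U ¬req]: {s2, s5}.

{s2, s5}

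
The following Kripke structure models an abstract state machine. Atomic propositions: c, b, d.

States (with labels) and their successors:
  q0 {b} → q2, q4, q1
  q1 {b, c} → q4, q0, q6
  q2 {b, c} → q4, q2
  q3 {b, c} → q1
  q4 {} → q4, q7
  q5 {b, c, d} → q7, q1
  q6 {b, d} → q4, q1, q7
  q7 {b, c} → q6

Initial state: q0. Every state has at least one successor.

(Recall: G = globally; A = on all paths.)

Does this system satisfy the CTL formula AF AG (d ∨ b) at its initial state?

States satisfying AG (d ∨ b): ∅.
States satisfying AF AG (d ∨ b): ∅.
There is a path from q0 along which AG (d ∨ b) never holds.
q0 ∉ Sat(AF AG (d ∨ b)).

Violated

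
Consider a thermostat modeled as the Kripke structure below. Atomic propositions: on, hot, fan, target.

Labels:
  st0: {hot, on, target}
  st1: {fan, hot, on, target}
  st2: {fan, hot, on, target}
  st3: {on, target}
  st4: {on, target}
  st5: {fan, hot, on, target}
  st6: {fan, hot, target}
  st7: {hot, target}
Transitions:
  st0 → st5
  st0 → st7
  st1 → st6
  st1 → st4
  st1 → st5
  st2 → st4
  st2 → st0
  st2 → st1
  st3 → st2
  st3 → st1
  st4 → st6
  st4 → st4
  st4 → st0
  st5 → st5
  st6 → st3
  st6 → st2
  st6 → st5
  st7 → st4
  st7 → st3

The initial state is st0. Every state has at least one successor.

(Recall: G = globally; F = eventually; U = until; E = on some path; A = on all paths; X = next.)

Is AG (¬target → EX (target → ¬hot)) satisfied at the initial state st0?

States satisfying ¬target → EX (target → ¬hot): {st0, st1, st2, st3, st4, st5, st6, st7}.
States satisfying AG (¬target → EX (target → ¬hot)): {st0, st1, st2, st3, st4, st5, st6, st7}.
Every state reachable from st0 satisfies ¬target → EX (target → ¬hot).
st0 ∈ Sat(AG (¬target → EX (target → ¬hot))).

Holds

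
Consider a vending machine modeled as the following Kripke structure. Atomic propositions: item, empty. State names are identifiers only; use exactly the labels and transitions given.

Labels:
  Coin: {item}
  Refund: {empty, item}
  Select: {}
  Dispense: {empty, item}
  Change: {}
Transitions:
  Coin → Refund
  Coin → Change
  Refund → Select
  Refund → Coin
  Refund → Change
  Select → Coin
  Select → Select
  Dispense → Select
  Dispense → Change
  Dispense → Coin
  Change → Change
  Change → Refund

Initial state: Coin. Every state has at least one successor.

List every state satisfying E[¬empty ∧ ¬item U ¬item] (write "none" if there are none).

{Select, Change}

States satisfying ¬empty ∧ ¬item: {Select, Change}.
States satisfying ¬item: {Select, Change}.
States satisfying E[¬empty ∧ ¬item U ¬item]: {Select, Change}.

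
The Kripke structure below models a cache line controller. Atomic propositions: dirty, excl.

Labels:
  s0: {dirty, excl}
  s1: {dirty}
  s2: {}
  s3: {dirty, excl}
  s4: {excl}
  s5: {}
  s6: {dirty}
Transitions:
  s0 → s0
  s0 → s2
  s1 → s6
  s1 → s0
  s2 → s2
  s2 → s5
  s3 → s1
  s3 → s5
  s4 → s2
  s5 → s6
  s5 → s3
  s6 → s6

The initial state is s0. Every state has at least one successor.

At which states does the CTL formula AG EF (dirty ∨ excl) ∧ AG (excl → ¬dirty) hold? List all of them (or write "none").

States satisfying EF (dirty ∨ excl): {s0, s1, s2, s3, s4, s5, s6}.
States satisfying AG EF (dirty ∨ excl): {s0, s1, s2, s3, s4, s5, s6}.
States satisfying excl → ¬dirty: {s1, s2, s4, s5, s6}.
States satisfying AG (excl → ¬dirty): {s6}.
States satisfying AG EF (dirty ∨ excl) ∧ AG (excl → ¬dirty): {s6}.

{s6}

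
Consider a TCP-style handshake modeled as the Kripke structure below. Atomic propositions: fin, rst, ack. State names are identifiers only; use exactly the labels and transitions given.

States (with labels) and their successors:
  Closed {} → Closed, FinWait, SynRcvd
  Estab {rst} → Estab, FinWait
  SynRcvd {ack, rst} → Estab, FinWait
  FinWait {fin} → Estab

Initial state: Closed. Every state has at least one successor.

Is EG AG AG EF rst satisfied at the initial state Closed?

Yes

States satisfying AG AG EF rst: {Closed, Estab, SynRcvd, FinWait}.
States satisfying EG AG AG EF rst: {Closed, Estab, SynRcvd, FinWait}.
Closed ∈ Sat(EG AG AG EF rst).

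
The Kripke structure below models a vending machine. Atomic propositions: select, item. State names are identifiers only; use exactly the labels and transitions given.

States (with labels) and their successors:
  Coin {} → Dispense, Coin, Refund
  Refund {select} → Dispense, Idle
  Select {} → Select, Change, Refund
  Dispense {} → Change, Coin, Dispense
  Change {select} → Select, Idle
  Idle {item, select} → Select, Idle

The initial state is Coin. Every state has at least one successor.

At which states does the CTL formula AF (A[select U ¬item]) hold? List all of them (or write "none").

{Coin, Refund, Select, Dispense, Change}

States satisfying A[select U ¬item]: {Coin, Refund, Select, Dispense, Change}.
States satisfying AF (A[select U ¬item]): {Coin, Refund, Select, Dispense, Change}.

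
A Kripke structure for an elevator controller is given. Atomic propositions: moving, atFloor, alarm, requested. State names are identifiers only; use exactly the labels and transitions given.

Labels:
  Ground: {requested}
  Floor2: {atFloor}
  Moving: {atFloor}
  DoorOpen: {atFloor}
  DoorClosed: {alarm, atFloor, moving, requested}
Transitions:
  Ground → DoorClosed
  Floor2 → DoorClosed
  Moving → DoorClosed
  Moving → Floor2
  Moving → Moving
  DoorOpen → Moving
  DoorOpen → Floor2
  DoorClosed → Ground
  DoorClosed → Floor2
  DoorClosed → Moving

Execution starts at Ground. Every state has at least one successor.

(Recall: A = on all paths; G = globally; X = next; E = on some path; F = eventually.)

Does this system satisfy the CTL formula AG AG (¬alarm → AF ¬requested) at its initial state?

States satisfying AG (¬alarm → AF ¬requested): ∅.
States satisfying AG AG (¬alarm → AF ¬requested): ∅.
DoorClosed is reachable from Ground and violates AG (¬alarm → AF ¬requested), so AG fails at Ground.
Ground ∉ Sat(AG AG (¬alarm → AF ¬requested)).

Violated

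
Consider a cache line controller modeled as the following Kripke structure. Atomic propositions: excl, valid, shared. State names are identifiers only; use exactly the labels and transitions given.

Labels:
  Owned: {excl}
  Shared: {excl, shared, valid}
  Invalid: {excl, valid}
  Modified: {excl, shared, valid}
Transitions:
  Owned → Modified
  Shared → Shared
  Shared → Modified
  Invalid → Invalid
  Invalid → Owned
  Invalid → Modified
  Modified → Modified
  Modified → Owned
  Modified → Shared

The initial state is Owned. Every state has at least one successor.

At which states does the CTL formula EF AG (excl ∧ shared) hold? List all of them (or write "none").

none

States satisfying AG (excl ∧ shared): ∅.
States satisfying EF AG (excl ∧ shared): ∅.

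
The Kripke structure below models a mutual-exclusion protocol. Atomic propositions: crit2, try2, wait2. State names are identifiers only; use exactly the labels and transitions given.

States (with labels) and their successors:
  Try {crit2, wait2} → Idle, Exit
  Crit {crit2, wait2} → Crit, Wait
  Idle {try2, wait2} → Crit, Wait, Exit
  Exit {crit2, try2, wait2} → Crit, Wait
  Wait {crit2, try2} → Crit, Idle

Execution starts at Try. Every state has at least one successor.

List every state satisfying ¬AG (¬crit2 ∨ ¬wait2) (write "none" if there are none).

{Try, Crit, Idle, Exit, Wait}

States satisfying ¬crit2 ∨ ¬wait2: {Idle, Wait}.
States satisfying AG (¬crit2 ∨ ¬wait2): ∅.
States satisfying ¬AG (¬crit2 ∨ ¬wait2): {Try, Crit, Idle, Exit, Wait}.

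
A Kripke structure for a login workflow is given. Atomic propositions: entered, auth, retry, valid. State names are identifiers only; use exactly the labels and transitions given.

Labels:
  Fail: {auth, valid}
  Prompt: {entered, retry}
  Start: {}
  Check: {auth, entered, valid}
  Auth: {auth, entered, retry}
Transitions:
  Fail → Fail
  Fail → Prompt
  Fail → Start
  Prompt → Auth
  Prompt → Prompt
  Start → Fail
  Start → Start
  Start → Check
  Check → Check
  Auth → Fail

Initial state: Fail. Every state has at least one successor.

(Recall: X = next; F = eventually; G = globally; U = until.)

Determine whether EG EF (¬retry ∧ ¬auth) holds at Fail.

States satisfying EF (¬retry ∧ ¬auth): {Fail, Prompt, Start, Auth}.
States satisfying EG EF (¬retry ∧ ¬auth): {Fail, Prompt, Start, Auth}.
Fail ∈ Sat(EG EF (¬retry ∧ ¬auth)).

Holds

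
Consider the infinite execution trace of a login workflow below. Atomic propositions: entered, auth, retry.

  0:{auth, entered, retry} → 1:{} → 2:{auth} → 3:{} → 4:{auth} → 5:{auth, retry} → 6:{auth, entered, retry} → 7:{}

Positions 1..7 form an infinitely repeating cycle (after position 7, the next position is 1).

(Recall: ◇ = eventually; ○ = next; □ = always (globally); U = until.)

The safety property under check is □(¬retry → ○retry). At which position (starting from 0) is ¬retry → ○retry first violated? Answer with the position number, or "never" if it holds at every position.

1

Check ¬retry → ○retry at each position in order: 0 ✓.
At position 1 the labels are {} and the next position 2 has {auth}, so ¬retry → ○retry is false there. This is the first violation.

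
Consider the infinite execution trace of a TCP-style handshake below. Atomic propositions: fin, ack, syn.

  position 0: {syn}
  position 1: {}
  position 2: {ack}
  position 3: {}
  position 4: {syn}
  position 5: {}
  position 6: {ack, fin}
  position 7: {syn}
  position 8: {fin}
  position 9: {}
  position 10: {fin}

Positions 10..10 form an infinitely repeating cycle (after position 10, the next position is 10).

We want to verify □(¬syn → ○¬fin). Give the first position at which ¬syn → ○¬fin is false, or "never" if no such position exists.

Check ¬syn → ○¬fin at each position in order: 0 ✓, 1 ✓, 2 ✓, 3 ✓, 4 ✓.
At position 5 the labels are {} and the next position 6 has {ack, fin}, so ¬syn → ○¬fin is false there. This is the first violation.

5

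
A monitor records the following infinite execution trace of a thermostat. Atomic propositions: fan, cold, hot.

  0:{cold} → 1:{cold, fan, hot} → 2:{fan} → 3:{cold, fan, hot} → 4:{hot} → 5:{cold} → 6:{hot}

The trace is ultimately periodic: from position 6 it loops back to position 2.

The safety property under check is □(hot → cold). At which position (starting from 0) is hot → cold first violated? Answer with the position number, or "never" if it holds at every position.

Check hot → cold at each position in order: 0 ✓, 1 ✓, 2 ✓, 3 ✓.
At position 4 the labels are {hot}, so hot → cold is false there. This is the first violation.

4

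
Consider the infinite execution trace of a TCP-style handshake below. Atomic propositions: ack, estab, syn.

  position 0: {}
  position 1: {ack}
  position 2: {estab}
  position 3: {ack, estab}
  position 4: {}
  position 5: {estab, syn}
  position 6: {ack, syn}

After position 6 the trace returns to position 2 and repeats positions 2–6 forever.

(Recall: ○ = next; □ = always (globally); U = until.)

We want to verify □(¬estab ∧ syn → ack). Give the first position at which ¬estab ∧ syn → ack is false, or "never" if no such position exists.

¬estab ∧ syn → ack holds at every position 0..6, and those are all the positions the trace ever visits, so the invariant □(¬estab ∧ syn → ack) is never violated.

never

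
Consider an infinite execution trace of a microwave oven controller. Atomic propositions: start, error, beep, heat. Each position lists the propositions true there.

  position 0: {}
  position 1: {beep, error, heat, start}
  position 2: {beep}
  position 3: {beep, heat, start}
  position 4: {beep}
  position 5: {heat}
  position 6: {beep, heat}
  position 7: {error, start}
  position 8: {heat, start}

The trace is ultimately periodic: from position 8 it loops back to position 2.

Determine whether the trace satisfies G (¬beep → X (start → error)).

¬beep → X (start → error) must hold at every position from 0 onward. It fails at position 7, so G (¬beep → X (start → error)) is false.
Positions where ¬beep holds: 0, 5, 7, 8.
Check X (start → error) at each: 0→ok, 5→ok, 7→fails, 8→ok.

No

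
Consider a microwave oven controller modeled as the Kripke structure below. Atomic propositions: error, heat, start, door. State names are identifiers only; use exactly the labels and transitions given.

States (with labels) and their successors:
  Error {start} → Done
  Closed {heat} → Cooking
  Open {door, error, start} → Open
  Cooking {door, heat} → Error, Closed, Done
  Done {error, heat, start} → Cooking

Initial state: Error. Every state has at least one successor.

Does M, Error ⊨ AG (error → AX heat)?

Satisfied

States satisfying error → AX heat: {Error, Closed, Cooking, Done}.
States satisfying AG (error → AX heat): {Error, Closed, Cooking, Done}.
Every state reachable from Error satisfies error → AX heat.
Error ∈ Sat(AG (error → AX heat)).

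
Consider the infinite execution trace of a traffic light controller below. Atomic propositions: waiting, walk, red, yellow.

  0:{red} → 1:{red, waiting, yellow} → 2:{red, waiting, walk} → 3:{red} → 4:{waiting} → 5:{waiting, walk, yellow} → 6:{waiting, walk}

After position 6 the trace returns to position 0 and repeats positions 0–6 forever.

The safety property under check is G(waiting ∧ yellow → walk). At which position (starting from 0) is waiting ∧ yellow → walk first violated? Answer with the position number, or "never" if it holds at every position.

1

Check waiting ∧ yellow → walk at each position in order: 0 ✓.
At position 1 the labels are {red, waiting, yellow}, so waiting ∧ yellow → walk is false there. This is the first violation.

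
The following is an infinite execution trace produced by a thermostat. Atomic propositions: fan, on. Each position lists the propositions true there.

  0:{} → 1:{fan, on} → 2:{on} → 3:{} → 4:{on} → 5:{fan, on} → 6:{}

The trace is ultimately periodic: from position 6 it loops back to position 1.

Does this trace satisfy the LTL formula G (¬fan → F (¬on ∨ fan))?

¬fan → F (¬on ∨ fan) holds at every position 0..6, and those are all positions ever visited, so G (¬fan → F (¬on ∨ fan)) holds.
Positions where ¬fan holds: 0, 2, 3, 4, 6.
Check F (¬on ∨ fan) at each: 0→ok, 2→ok, 3→ok, 4→ok, 6→ok.

Holds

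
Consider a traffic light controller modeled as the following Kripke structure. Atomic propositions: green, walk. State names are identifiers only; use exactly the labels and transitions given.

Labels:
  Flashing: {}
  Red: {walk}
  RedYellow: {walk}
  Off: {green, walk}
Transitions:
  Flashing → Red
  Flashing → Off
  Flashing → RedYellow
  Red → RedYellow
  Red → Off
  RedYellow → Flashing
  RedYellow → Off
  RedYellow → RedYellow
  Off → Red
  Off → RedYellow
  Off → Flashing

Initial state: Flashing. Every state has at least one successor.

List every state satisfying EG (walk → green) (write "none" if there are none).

States satisfying walk → green: {Flashing, Off}.
States satisfying EG (walk → green): {Flashing, Off}.

{Flashing, Off}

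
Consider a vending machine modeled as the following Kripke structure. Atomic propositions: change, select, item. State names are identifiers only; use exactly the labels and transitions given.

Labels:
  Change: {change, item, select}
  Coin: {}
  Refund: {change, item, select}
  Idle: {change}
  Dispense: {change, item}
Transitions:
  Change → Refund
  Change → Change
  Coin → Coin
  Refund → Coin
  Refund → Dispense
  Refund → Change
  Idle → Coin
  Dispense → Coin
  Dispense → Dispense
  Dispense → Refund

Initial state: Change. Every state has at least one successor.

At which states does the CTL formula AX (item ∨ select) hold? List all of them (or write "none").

{Change}

States satisfying item ∨ select: {Change, Refund, Dispense}.
States satisfying AX (item ∨ select): {Change}.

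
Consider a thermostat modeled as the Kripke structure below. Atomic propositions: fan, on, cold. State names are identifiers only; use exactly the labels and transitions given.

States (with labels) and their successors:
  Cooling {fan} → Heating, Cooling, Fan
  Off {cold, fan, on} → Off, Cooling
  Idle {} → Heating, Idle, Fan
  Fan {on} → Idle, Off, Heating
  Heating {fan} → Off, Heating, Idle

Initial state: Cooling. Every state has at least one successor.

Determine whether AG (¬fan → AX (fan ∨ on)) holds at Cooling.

States satisfying ¬fan → AX (fan ∨ on): {Cooling, Off, Heating}.
States satisfying AG (¬fan → AX (fan ∨ on)): ∅.
Fan is reachable from Cooling and violates ¬fan → AX (fan ∨ on), so AG fails at Cooling.
Cooling ∉ Sat(AG (¬fan → AX (fan ∨ on))).

Violated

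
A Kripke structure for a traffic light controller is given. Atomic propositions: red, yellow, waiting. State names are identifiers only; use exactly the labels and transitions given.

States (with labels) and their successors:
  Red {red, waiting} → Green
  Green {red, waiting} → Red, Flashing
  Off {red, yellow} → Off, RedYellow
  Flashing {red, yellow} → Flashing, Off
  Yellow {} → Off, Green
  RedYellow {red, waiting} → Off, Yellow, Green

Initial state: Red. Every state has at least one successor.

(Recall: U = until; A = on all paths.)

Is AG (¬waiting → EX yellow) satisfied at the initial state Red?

Yes

States satisfying ¬waiting → EX yellow: {Red, Green, Off, Flashing, Yellow, RedYellow}.
States satisfying AG (¬waiting → EX yellow): {Red, Green, Off, Flashing, Yellow, RedYellow}.
Every state reachable from Red satisfies ¬waiting → EX yellow.
Red ∈ Sat(AG (¬waiting → EX yellow)).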